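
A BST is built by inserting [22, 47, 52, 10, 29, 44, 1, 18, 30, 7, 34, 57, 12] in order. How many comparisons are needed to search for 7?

Search path for 7: 22 -> 10 -> 1 -> 7
Found: True
Comparisons: 4


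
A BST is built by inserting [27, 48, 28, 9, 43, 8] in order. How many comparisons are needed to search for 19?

Search path for 19: 27 -> 9
Found: False
Comparisons: 2


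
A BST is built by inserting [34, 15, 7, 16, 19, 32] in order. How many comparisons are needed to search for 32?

Search path for 32: 34 -> 15 -> 16 -> 19 -> 32
Found: True
Comparisons: 5


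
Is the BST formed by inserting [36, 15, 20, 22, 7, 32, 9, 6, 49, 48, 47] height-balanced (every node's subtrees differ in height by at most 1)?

Tree (level-order array): [36, 15, 49, 7, 20, 48, None, 6, 9, None, 22, 47, None, None, None, None, None, None, 32]
Definition: a tree is height-balanced if, at every node, |h(left) - h(right)| <= 1 (empty subtree has height -1).
Bottom-up per-node check:
  node 6: h_left=-1, h_right=-1, diff=0 [OK], height=0
  node 9: h_left=-1, h_right=-1, diff=0 [OK], height=0
  node 7: h_left=0, h_right=0, diff=0 [OK], height=1
  node 32: h_left=-1, h_right=-1, diff=0 [OK], height=0
  node 22: h_left=-1, h_right=0, diff=1 [OK], height=1
  node 20: h_left=-1, h_right=1, diff=2 [FAIL (|-1-1|=2 > 1)], height=2
  node 15: h_left=1, h_right=2, diff=1 [OK], height=3
  node 47: h_left=-1, h_right=-1, diff=0 [OK], height=0
  node 48: h_left=0, h_right=-1, diff=1 [OK], height=1
  node 49: h_left=1, h_right=-1, diff=2 [FAIL (|1--1|=2 > 1)], height=2
  node 36: h_left=3, h_right=2, diff=1 [OK], height=4
Node 20 violates the condition: |-1 - 1| = 2 > 1.
Result: Not balanced


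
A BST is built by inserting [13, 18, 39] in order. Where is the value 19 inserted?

Starting tree (level order): [13, None, 18, None, 39]
Insertion path: 13 -> 18 -> 39
Result: insert 19 as left child of 39
Final tree (level order): [13, None, 18, None, 39, 19]


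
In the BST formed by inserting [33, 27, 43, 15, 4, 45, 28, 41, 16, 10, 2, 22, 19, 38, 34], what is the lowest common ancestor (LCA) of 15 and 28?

Tree insertion order: [33, 27, 43, 15, 4, 45, 28, 41, 16, 10, 2, 22, 19, 38, 34]
Tree (level-order array): [33, 27, 43, 15, 28, 41, 45, 4, 16, None, None, 38, None, None, None, 2, 10, None, 22, 34, None, None, None, None, None, 19]
In a BST, the LCA of p=15, q=28 is the first node v on the
root-to-leaf path with p <= v <= q (go left if both < v, right if both > v).
Walk from root:
  at 33: both 15 and 28 < 33, go left
  at 27: 15 <= 27 <= 28, this is the LCA
LCA = 27


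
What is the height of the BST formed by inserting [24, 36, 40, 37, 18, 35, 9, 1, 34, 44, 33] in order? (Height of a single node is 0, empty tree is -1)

Insertion order: [24, 36, 40, 37, 18, 35, 9, 1, 34, 44, 33]
Tree (level-order array): [24, 18, 36, 9, None, 35, 40, 1, None, 34, None, 37, 44, None, None, 33]
Compute height bottom-up (empty subtree = -1):
  height(1) = 1 + max(-1, -1) = 0
  height(9) = 1 + max(0, -1) = 1
  height(18) = 1 + max(1, -1) = 2
  height(33) = 1 + max(-1, -1) = 0
  height(34) = 1 + max(0, -1) = 1
  height(35) = 1 + max(1, -1) = 2
  height(37) = 1 + max(-1, -1) = 0
  height(44) = 1 + max(-1, -1) = 0
  height(40) = 1 + max(0, 0) = 1
  height(36) = 1 + max(2, 1) = 3
  height(24) = 1 + max(2, 3) = 4
Height = 4


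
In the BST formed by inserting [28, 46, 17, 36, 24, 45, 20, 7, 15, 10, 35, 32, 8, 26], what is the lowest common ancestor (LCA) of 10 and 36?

Tree insertion order: [28, 46, 17, 36, 24, 45, 20, 7, 15, 10, 35, 32, 8, 26]
Tree (level-order array): [28, 17, 46, 7, 24, 36, None, None, 15, 20, 26, 35, 45, 10, None, None, None, None, None, 32, None, None, None, 8]
In a BST, the LCA of p=10, q=36 is the first node v on the
root-to-leaf path with p <= v <= q (go left if both < v, right if both > v).
Walk from root:
  at 28: 10 <= 28 <= 36, this is the LCA
LCA = 28


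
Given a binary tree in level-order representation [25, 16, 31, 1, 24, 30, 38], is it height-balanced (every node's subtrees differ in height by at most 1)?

Tree (level-order array): [25, 16, 31, 1, 24, 30, 38]
Definition: a tree is height-balanced if, at every node, |h(left) - h(right)| <= 1 (empty subtree has height -1).
Bottom-up per-node check:
  node 1: h_left=-1, h_right=-1, diff=0 [OK], height=0
  node 24: h_left=-1, h_right=-1, diff=0 [OK], height=0
  node 16: h_left=0, h_right=0, diff=0 [OK], height=1
  node 30: h_left=-1, h_right=-1, diff=0 [OK], height=0
  node 38: h_left=-1, h_right=-1, diff=0 [OK], height=0
  node 31: h_left=0, h_right=0, diff=0 [OK], height=1
  node 25: h_left=1, h_right=1, diff=0 [OK], height=2
All nodes satisfy the balance condition.
Result: Balanced


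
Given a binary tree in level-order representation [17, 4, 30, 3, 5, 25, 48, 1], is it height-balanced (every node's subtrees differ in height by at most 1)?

Tree (level-order array): [17, 4, 30, 3, 5, 25, 48, 1]
Definition: a tree is height-balanced if, at every node, |h(left) - h(right)| <= 1 (empty subtree has height -1).
Bottom-up per-node check:
  node 1: h_left=-1, h_right=-1, diff=0 [OK], height=0
  node 3: h_left=0, h_right=-1, diff=1 [OK], height=1
  node 5: h_left=-1, h_right=-1, diff=0 [OK], height=0
  node 4: h_left=1, h_right=0, diff=1 [OK], height=2
  node 25: h_left=-1, h_right=-1, diff=0 [OK], height=0
  node 48: h_left=-1, h_right=-1, diff=0 [OK], height=0
  node 30: h_left=0, h_right=0, diff=0 [OK], height=1
  node 17: h_left=2, h_right=1, diff=1 [OK], height=3
All nodes satisfy the balance condition.
Result: Balanced


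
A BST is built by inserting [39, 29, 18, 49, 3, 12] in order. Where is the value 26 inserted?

Starting tree (level order): [39, 29, 49, 18, None, None, None, 3, None, None, 12]
Insertion path: 39 -> 29 -> 18
Result: insert 26 as right child of 18
Final tree (level order): [39, 29, 49, 18, None, None, None, 3, 26, None, 12]


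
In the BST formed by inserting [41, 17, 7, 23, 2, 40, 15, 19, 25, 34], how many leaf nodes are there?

Tree built from: [41, 17, 7, 23, 2, 40, 15, 19, 25, 34]
Tree (level-order array): [41, 17, None, 7, 23, 2, 15, 19, 40, None, None, None, None, None, None, 25, None, None, 34]
Rule: A leaf has 0 children.
Per-node child counts:
  node 41: 1 child(ren)
  node 17: 2 child(ren)
  node 7: 2 child(ren)
  node 2: 0 child(ren)
  node 15: 0 child(ren)
  node 23: 2 child(ren)
  node 19: 0 child(ren)
  node 40: 1 child(ren)
  node 25: 1 child(ren)
  node 34: 0 child(ren)
Matching nodes: [2, 15, 19, 34]
Count of leaf nodes: 4


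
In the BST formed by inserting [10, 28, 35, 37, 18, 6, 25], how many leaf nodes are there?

Tree built from: [10, 28, 35, 37, 18, 6, 25]
Tree (level-order array): [10, 6, 28, None, None, 18, 35, None, 25, None, 37]
Rule: A leaf has 0 children.
Per-node child counts:
  node 10: 2 child(ren)
  node 6: 0 child(ren)
  node 28: 2 child(ren)
  node 18: 1 child(ren)
  node 25: 0 child(ren)
  node 35: 1 child(ren)
  node 37: 0 child(ren)
Matching nodes: [6, 25, 37]
Count of leaf nodes: 3


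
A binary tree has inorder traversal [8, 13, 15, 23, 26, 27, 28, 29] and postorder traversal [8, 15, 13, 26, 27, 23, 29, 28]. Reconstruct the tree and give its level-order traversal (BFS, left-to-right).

Inorder:   [8, 13, 15, 23, 26, 27, 28, 29]
Postorder: [8, 15, 13, 26, 27, 23, 29, 28]
Algorithm: postorder visits root last, so walk postorder right-to-left;
each value is the root of the current inorder slice — split it at that
value, recurse on the right subtree first, then the left.
Recursive splits:
  root=28; inorder splits into left=[8, 13, 15, 23, 26, 27], right=[29]
  root=29; inorder splits into left=[], right=[]
  root=23; inorder splits into left=[8, 13, 15], right=[26, 27]
  root=27; inorder splits into left=[26], right=[]
  root=26; inorder splits into left=[], right=[]
  root=13; inorder splits into left=[8], right=[15]
  root=15; inorder splits into left=[], right=[]
  root=8; inorder splits into left=[], right=[]
Reconstructed level-order: [28, 23, 29, 13, 27, 8, 15, 26]


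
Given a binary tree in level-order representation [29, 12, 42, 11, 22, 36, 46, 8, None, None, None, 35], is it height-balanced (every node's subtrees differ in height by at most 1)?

Tree (level-order array): [29, 12, 42, 11, 22, 36, 46, 8, None, None, None, 35]
Definition: a tree is height-balanced if, at every node, |h(left) - h(right)| <= 1 (empty subtree has height -1).
Bottom-up per-node check:
  node 8: h_left=-1, h_right=-1, diff=0 [OK], height=0
  node 11: h_left=0, h_right=-1, diff=1 [OK], height=1
  node 22: h_left=-1, h_right=-1, diff=0 [OK], height=0
  node 12: h_left=1, h_right=0, diff=1 [OK], height=2
  node 35: h_left=-1, h_right=-1, diff=0 [OK], height=0
  node 36: h_left=0, h_right=-1, diff=1 [OK], height=1
  node 46: h_left=-1, h_right=-1, diff=0 [OK], height=0
  node 42: h_left=1, h_right=0, diff=1 [OK], height=2
  node 29: h_left=2, h_right=2, diff=0 [OK], height=3
All nodes satisfy the balance condition.
Result: Balanced


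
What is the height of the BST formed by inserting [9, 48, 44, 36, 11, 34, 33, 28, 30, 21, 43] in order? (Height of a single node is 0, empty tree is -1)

Insertion order: [9, 48, 44, 36, 11, 34, 33, 28, 30, 21, 43]
Tree (level-order array): [9, None, 48, 44, None, 36, None, 11, 43, None, 34, None, None, 33, None, 28, None, 21, 30]
Compute height bottom-up (empty subtree = -1):
  height(21) = 1 + max(-1, -1) = 0
  height(30) = 1 + max(-1, -1) = 0
  height(28) = 1 + max(0, 0) = 1
  height(33) = 1 + max(1, -1) = 2
  height(34) = 1 + max(2, -1) = 3
  height(11) = 1 + max(-1, 3) = 4
  height(43) = 1 + max(-1, -1) = 0
  height(36) = 1 + max(4, 0) = 5
  height(44) = 1 + max(5, -1) = 6
  height(48) = 1 + max(6, -1) = 7
  height(9) = 1 + max(-1, 7) = 8
Height = 8


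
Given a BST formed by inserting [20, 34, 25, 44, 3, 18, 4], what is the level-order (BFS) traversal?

Tree insertion order: [20, 34, 25, 44, 3, 18, 4]
Tree (level-order array): [20, 3, 34, None, 18, 25, 44, 4]
BFS from the root, enqueuing left then right child of each popped node:
  queue [20] -> pop 20, enqueue [3, 34], visited so far: [20]
  queue [3, 34] -> pop 3, enqueue [18], visited so far: [20, 3]
  queue [34, 18] -> pop 34, enqueue [25, 44], visited so far: [20, 3, 34]
  queue [18, 25, 44] -> pop 18, enqueue [4], visited so far: [20, 3, 34, 18]
  queue [25, 44, 4] -> pop 25, enqueue [none], visited so far: [20, 3, 34, 18, 25]
  queue [44, 4] -> pop 44, enqueue [none], visited so far: [20, 3, 34, 18, 25, 44]
  queue [4] -> pop 4, enqueue [none], visited so far: [20, 3, 34, 18, 25, 44, 4]
Result: [20, 3, 34, 18, 25, 44, 4]


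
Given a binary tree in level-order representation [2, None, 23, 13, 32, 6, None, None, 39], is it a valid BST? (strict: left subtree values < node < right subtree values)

Level-order array: [2, None, 23, 13, 32, 6, None, None, 39]
Validate using subtree bounds (lo, hi): at each node, require lo < value < hi,
then recurse left with hi=value and right with lo=value.
Preorder trace (stopping at first violation):
  at node 2 with bounds (-inf, +inf): OK
  at node 23 with bounds (2, +inf): OK
  at node 13 with bounds (2, 23): OK
  at node 6 with bounds (2, 13): OK
  at node 32 with bounds (23, +inf): OK
  at node 39 with bounds (32, +inf): OK
No violation found at any node.
Result: Valid BST


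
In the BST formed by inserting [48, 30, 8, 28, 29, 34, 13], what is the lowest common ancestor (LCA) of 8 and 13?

Tree insertion order: [48, 30, 8, 28, 29, 34, 13]
Tree (level-order array): [48, 30, None, 8, 34, None, 28, None, None, 13, 29]
In a BST, the LCA of p=8, q=13 is the first node v on the
root-to-leaf path with p <= v <= q (go left if both < v, right if both > v).
Walk from root:
  at 48: both 8 and 13 < 48, go left
  at 30: both 8 and 13 < 30, go left
  at 8: 8 <= 8 <= 13, this is the LCA
LCA = 8


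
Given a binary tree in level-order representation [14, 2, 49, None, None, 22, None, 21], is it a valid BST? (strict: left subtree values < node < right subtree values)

Level-order array: [14, 2, 49, None, None, 22, None, 21]
Validate using subtree bounds (lo, hi): at each node, require lo < value < hi,
then recurse left with hi=value and right with lo=value.
Preorder trace (stopping at first violation):
  at node 14 with bounds (-inf, +inf): OK
  at node 2 with bounds (-inf, 14): OK
  at node 49 with bounds (14, +inf): OK
  at node 22 with bounds (14, 49): OK
  at node 21 with bounds (14, 22): OK
No violation found at any node.
Result: Valid BST


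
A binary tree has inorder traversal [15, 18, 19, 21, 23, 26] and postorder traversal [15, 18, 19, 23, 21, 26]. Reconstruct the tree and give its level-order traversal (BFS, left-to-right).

Inorder:   [15, 18, 19, 21, 23, 26]
Postorder: [15, 18, 19, 23, 21, 26]
Algorithm: postorder visits root last, so walk postorder right-to-left;
each value is the root of the current inorder slice — split it at that
value, recurse on the right subtree first, then the left.
Recursive splits:
  root=26; inorder splits into left=[15, 18, 19, 21, 23], right=[]
  root=21; inorder splits into left=[15, 18, 19], right=[23]
  root=23; inorder splits into left=[], right=[]
  root=19; inorder splits into left=[15, 18], right=[]
  root=18; inorder splits into left=[15], right=[]
  root=15; inorder splits into left=[], right=[]
Reconstructed level-order: [26, 21, 19, 23, 18, 15]


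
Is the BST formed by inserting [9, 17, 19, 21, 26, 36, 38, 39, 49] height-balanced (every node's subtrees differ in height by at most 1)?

Tree (level-order array): [9, None, 17, None, 19, None, 21, None, 26, None, 36, None, 38, None, 39, None, 49]
Definition: a tree is height-balanced if, at every node, |h(left) - h(right)| <= 1 (empty subtree has height -1).
Bottom-up per-node check:
  node 49: h_left=-1, h_right=-1, diff=0 [OK], height=0
  node 39: h_left=-1, h_right=0, diff=1 [OK], height=1
  node 38: h_left=-1, h_right=1, diff=2 [FAIL (|-1-1|=2 > 1)], height=2
  node 36: h_left=-1, h_right=2, diff=3 [FAIL (|-1-2|=3 > 1)], height=3
  node 26: h_left=-1, h_right=3, diff=4 [FAIL (|-1-3|=4 > 1)], height=4
  node 21: h_left=-1, h_right=4, diff=5 [FAIL (|-1-4|=5 > 1)], height=5
  node 19: h_left=-1, h_right=5, diff=6 [FAIL (|-1-5|=6 > 1)], height=6
  node 17: h_left=-1, h_right=6, diff=7 [FAIL (|-1-6|=7 > 1)], height=7
  node 9: h_left=-1, h_right=7, diff=8 [FAIL (|-1-7|=8 > 1)], height=8
Node 38 violates the condition: |-1 - 1| = 2 > 1.
Result: Not balanced


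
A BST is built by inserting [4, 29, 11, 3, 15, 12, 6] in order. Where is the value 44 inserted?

Starting tree (level order): [4, 3, 29, None, None, 11, None, 6, 15, None, None, 12]
Insertion path: 4 -> 29
Result: insert 44 as right child of 29
Final tree (level order): [4, 3, 29, None, None, 11, 44, 6, 15, None, None, None, None, 12]


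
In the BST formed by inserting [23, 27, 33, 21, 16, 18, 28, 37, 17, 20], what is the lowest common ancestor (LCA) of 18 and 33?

Tree insertion order: [23, 27, 33, 21, 16, 18, 28, 37, 17, 20]
Tree (level-order array): [23, 21, 27, 16, None, None, 33, None, 18, 28, 37, 17, 20]
In a BST, the LCA of p=18, q=33 is the first node v on the
root-to-leaf path with p <= v <= q (go left if both < v, right if both > v).
Walk from root:
  at 23: 18 <= 23 <= 33, this is the LCA
LCA = 23


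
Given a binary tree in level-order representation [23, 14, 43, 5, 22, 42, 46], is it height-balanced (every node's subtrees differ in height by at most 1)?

Tree (level-order array): [23, 14, 43, 5, 22, 42, 46]
Definition: a tree is height-balanced if, at every node, |h(left) - h(right)| <= 1 (empty subtree has height -1).
Bottom-up per-node check:
  node 5: h_left=-1, h_right=-1, diff=0 [OK], height=0
  node 22: h_left=-1, h_right=-1, diff=0 [OK], height=0
  node 14: h_left=0, h_right=0, diff=0 [OK], height=1
  node 42: h_left=-1, h_right=-1, diff=0 [OK], height=0
  node 46: h_left=-1, h_right=-1, diff=0 [OK], height=0
  node 43: h_left=0, h_right=0, diff=0 [OK], height=1
  node 23: h_left=1, h_right=1, diff=0 [OK], height=2
All nodes satisfy the balance condition.
Result: Balanced


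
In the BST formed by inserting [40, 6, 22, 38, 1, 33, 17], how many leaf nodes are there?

Tree built from: [40, 6, 22, 38, 1, 33, 17]
Tree (level-order array): [40, 6, None, 1, 22, None, None, 17, 38, None, None, 33]
Rule: A leaf has 0 children.
Per-node child counts:
  node 40: 1 child(ren)
  node 6: 2 child(ren)
  node 1: 0 child(ren)
  node 22: 2 child(ren)
  node 17: 0 child(ren)
  node 38: 1 child(ren)
  node 33: 0 child(ren)
Matching nodes: [1, 17, 33]
Count of leaf nodes: 3


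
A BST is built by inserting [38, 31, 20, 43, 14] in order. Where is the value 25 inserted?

Starting tree (level order): [38, 31, 43, 20, None, None, None, 14]
Insertion path: 38 -> 31 -> 20
Result: insert 25 as right child of 20
Final tree (level order): [38, 31, 43, 20, None, None, None, 14, 25]


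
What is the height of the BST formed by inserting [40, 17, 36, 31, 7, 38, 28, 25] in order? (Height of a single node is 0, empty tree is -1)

Insertion order: [40, 17, 36, 31, 7, 38, 28, 25]
Tree (level-order array): [40, 17, None, 7, 36, None, None, 31, 38, 28, None, None, None, 25]
Compute height bottom-up (empty subtree = -1):
  height(7) = 1 + max(-1, -1) = 0
  height(25) = 1 + max(-1, -1) = 0
  height(28) = 1 + max(0, -1) = 1
  height(31) = 1 + max(1, -1) = 2
  height(38) = 1 + max(-1, -1) = 0
  height(36) = 1 + max(2, 0) = 3
  height(17) = 1 + max(0, 3) = 4
  height(40) = 1 + max(4, -1) = 5
Height = 5


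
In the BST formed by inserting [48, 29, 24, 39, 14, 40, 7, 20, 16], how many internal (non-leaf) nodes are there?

Tree built from: [48, 29, 24, 39, 14, 40, 7, 20, 16]
Tree (level-order array): [48, 29, None, 24, 39, 14, None, None, 40, 7, 20, None, None, None, None, 16]
Rule: An internal node has at least one child.
Per-node child counts:
  node 48: 1 child(ren)
  node 29: 2 child(ren)
  node 24: 1 child(ren)
  node 14: 2 child(ren)
  node 7: 0 child(ren)
  node 20: 1 child(ren)
  node 16: 0 child(ren)
  node 39: 1 child(ren)
  node 40: 0 child(ren)
Matching nodes: [48, 29, 24, 14, 20, 39]
Count of internal (non-leaf) nodes: 6


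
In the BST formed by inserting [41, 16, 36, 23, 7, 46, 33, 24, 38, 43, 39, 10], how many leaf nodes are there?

Tree built from: [41, 16, 36, 23, 7, 46, 33, 24, 38, 43, 39, 10]
Tree (level-order array): [41, 16, 46, 7, 36, 43, None, None, 10, 23, 38, None, None, None, None, None, 33, None, 39, 24]
Rule: A leaf has 0 children.
Per-node child counts:
  node 41: 2 child(ren)
  node 16: 2 child(ren)
  node 7: 1 child(ren)
  node 10: 0 child(ren)
  node 36: 2 child(ren)
  node 23: 1 child(ren)
  node 33: 1 child(ren)
  node 24: 0 child(ren)
  node 38: 1 child(ren)
  node 39: 0 child(ren)
  node 46: 1 child(ren)
  node 43: 0 child(ren)
Matching nodes: [10, 24, 39, 43]
Count of leaf nodes: 4


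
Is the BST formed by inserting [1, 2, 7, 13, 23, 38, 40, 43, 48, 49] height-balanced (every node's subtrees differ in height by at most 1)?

Tree (level-order array): [1, None, 2, None, 7, None, 13, None, 23, None, 38, None, 40, None, 43, None, 48, None, 49]
Definition: a tree is height-balanced if, at every node, |h(left) - h(right)| <= 1 (empty subtree has height -1).
Bottom-up per-node check:
  node 49: h_left=-1, h_right=-1, diff=0 [OK], height=0
  node 48: h_left=-1, h_right=0, diff=1 [OK], height=1
  node 43: h_left=-1, h_right=1, diff=2 [FAIL (|-1-1|=2 > 1)], height=2
  node 40: h_left=-1, h_right=2, diff=3 [FAIL (|-1-2|=3 > 1)], height=3
  node 38: h_left=-1, h_right=3, diff=4 [FAIL (|-1-3|=4 > 1)], height=4
  node 23: h_left=-1, h_right=4, diff=5 [FAIL (|-1-4|=5 > 1)], height=5
  node 13: h_left=-1, h_right=5, diff=6 [FAIL (|-1-5|=6 > 1)], height=6
  node 7: h_left=-1, h_right=6, diff=7 [FAIL (|-1-6|=7 > 1)], height=7
  node 2: h_left=-1, h_right=7, diff=8 [FAIL (|-1-7|=8 > 1)], height=8
  node 1: h_left=-1, h_right=8, diff=9 [FAIL (|-1-8|=9 > 1)], height=9
Node 43 violates the condition: |-1 - 1| = 2 > 1.
Result: Not balanced


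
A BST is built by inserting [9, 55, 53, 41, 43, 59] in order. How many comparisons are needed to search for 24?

Search path for 24: 9 -> 55 -> 53 -> 41
Found: False
Comparisons: 4


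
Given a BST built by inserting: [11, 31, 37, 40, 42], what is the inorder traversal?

Tree insertion order: [11, 31, 37, 40, 42]
Tree (level-order array): [11, None, 31, None, 37, None, 40, None, 42]
Inorder traversal: [11, 31, 37, 40, 42]


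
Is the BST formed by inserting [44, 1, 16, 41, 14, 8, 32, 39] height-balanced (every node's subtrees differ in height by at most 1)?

Tree (level-order array): [44, 1, None, None, 16, 14, 41, 8, None, 32, None, None, None, None, 39]
Definition: a tree is height-balanced if, at every node, |h(left) - h(right)| <= 1 (empty subtree has height -1).
Bottom-up per-node check:
  node 8: h_left=-1, h_right=-1, diff=0 [OK], height=0
  node 14: h_left=0, h_right=-1, diff=1 [OK], height=1
  node 39: h_left=-1, h_right=-1, diff=0 [OK], height=0
  node 32: h_left=-1, h_right=0, diff=1 [OK], height=1
  node 41: h_left=1, h_right=-1, diff=2 [FAIL (|1--1|=2 > 1)], height=2
  node 16: h_left=1, h_right=2, diff=1 [OK], height=3
  node 1: h_left=-1, h_right=3, diff=4 [FAIL (|-1-3|=4 > 1)], height=4
  node 44: h_left=4, h_right=-1, diff=5 [FAIL (|4--1|=5 > 1)], height=5
Node 41 violates the condition: |1 - -1| = 2 > 1.
Result: Not balanced


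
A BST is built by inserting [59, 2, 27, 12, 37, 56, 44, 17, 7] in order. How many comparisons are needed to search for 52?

Search path for 52: 59 -> 2 -> 27 -> 37 -> 56 -> 44
Found: False
Comparisons: 6


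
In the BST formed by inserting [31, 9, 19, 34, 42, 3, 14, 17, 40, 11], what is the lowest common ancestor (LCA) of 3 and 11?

Tree insertion order: [31, 9, 19, 34, 42, 3, 14, 17, 40, 11]
Tree (level-order array): [31, 9, 34, 3, 19, None, 42, None, None, 14, None, 40, None, 11, 17]
In a BST, the LCA of p=3, q=11 is the first node v on the
root-to-leaf path with p <= v <= q (go left if both < v, right if both > v).
Walk from root:
  at 31: both 3 and 11 < 31, go left
  at 9: 3 <= 9 <= 11, this is the LCA
LCA = 9


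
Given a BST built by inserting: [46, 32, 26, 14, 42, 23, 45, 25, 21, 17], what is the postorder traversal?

Tree insertion order: [46, 32, 26, 14, 42, 23, 45, 25, 21, 17]
Tree (level-order array): [46, 32, None, 26, 42, 14, None, None, 45, None, 23, None, None, 21, 25, 17]
Postorder traversal: [17, 21, 25, 23, 14, 26, 45, 42, 32, 46]


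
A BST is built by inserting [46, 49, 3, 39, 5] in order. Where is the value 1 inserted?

Starting tree (level order): [46, 3, 49, None, 39, None, None, 5]
Insertion path: 46 -> 3
Result: insert 1 as left child of 3
Final tree (level order): [46, 3, 49, 1, 39, None, None, None, None, 5]


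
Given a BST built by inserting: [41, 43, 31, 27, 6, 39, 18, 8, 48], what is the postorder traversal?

Tree insertion order: [41, 43, 31, 27, 6, 39, 18, 8, 48]
Tree (level-order array): [41, 31, 43, 27, 39, None, 48, 6, None, None, None, None, None, None, 18, 8]
Postorder traversal: [8, 18, 6, 27, 39, 31, 48, 43, 41]


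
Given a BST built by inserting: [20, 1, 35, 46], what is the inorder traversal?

Tree insertion order: [20, 1, 35, 46]
Tree (level-order array): [20, 1, 35, None, None, None, 46]
Inorder traversal: [1, 20, 35, 46]


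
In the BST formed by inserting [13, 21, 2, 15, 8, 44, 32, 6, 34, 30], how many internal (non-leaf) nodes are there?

Tree built from: [13, 21, 2, 15, 8, 44, 32, 6, 34, 30]
Tree (level-order array): [13, 2, 21, None, 8, 15, 44, 6, None, None, None, 32, None, None, None, 30, 34]
Rule: An internal node has at least one child.
Per-node child counts:
  node 13: 2 child(ren)
  node 2: 1 child(ren)
  node 8: 1 child(ren)
  node 6: 0 child(ren)
  node 21: 2 child(ren)
  node 15: 0 child(ren)
  node 44: 1 child(ren)
  node 32: 2 child(ren)
  node 30: 0 child(ren)
  node 34: 0 child(ren)
Matching nodes: [13, 2, 8, 21, 44, 32]
Count of internal (non-leaf) nodes: 6


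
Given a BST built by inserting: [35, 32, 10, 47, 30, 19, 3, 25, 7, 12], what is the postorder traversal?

Tree insertion order: [35, 32, 10, 47, 30, 19, 3, 25, 7, 12]
Tree (level-order array): [35, 32, 47, 10, None, None, None, 3, 30, None, 7, 19, None, None, None, 12, 25]
Postorder traversal: [7, 3, 12, 25, 19, 30, 10, 32, 47, 35]


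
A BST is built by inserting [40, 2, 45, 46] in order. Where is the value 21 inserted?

Starting tree (level order): [40, 2, 45, None, None, None, 46]
Insertion path: 40 -> 2
Result: insert 21 as right child of 2
Final tree (level order): [40, 2, 45, None, 21, None, 46]


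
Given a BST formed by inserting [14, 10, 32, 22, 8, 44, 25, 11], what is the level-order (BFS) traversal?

Tree insertion order: [14, 10, 32, 22, 8, 44, 25, 11]
Tree (level-order array): [14, 10, 32, 8, 11, 22, 44, None, None, None, None, None, 25]
BFS from the root, enqueuing left then right child of each popped node:
  queue [14] -> pop 14, enqueue [10, 32], visited so far: [14]
  queue [10, 32] -> pop 10, enqueue [8, 11], visited so far: [14, 10]
  queue [32, 8, 11] -> pop 32, enqueue [22, 44], visited so far: [14, 10, 32]
  queue [8, 11, 22, 44] -> pop 8, enqueue [none], visited so far: [14, 10, 32, 8]
  queue [11, 22, 44] -> pop 11, enqueue [none], visited so far: [14, 10, 32, 8, 11]
  queue [22, 44] -> pop 22, enqueue [25], visited so far: [14, 10, 32, 8, 11, 22]
  queue [44, 25] -> pop 44, enqueue [none], visited so far: [14, 10, 32, 8, 11, 22, 44]
  queue [25] -> pop 25, enqueue [none], visited so far: [14, 10, 32, 8, 11, 22, 44, 25]
Result: [14, 10, 32, 8, 11, 22, 44, 25]


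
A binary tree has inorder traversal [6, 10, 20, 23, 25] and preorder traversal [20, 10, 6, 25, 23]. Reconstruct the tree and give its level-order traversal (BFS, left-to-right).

Inorder:  [6, 10, 20, 23, 25]
Preorder: [20, 10, 6, 25, 23]
Algorithm: preorder visits root first, so consume preorder in order;
for each root, split the current inorder slice at that value into
left-subtree inorder and right-subtree inorder, then recurse.
Recursive splits:
  root=20; inorder splits into left=[6, 10], right=[23, 25]
  root=10; inorder splits into left=[6], right=[]
  root=6; inorder splits into left=[], right=[]
  root=25; inorder splits into left=[23], right=[]
  root=23; inorder splits into left=[], right=[]
Reconstructed level-order: [20, 10, 25, 6, 23]


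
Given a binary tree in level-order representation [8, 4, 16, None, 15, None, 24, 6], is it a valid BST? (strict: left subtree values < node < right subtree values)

Level-order array: [8, 4, 16, None, 15, None, 24, 6]
Validate using subtree bounds (lo, hi): at each node, require lo < value < hi,
then recurse left with hi=value and right with lo=value.
Preorder trace (stopping at first violation):
  at node 8 with bounds (-inf, +inf): OK
  at node 4 with bounds (-inf, 8): OK
  at node 15 with bounds (4, 8): VIOLATION
Node 15 violates its bound: not (4 < 15 < 8).
Result: Not a valid BST


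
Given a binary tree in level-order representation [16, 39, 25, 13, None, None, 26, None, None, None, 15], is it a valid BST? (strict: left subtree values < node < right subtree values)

Level-order array: [16, 39, 25, 13, None, None, 26, None, None, None, 15]
Validate using subtree bounds (lo, hi): at each node, require lo < value < hi,
then recurse left with hi=value and right with lo=value.
Preorder trace (stopping at first violation):
  at node 16 with bounds (-inf, +inf): OK
  at node 39 with bounds (-inf, 16): VIOLATION
Node 39 violates its bound: not (-inf < 39 < 16).
Result: Not a valid BST


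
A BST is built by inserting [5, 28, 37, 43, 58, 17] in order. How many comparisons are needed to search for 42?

Search path for 42: 5 -> 28 -> 37 -> 43
Found: False
Comparisons: 4


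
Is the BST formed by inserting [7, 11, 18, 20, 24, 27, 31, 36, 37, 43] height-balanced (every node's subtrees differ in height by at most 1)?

Tree (level-order array): [7, None, 11, None, 18, None, 20, None, 24, None, 27, None, 31, None, 36, None, 37, None, 43]
Definition: a tree is height-balanced if, at every node, |h(left) - h(right)| <= 1 (empty subtree has height -1).
Bottom-up per-node check:
  node 43: h_left=-1, h_right=-1, diff=0 [OK], height=0
  node 37: h_left=-1, h_right=0, diff=1 [OK], height=1
  node 36: h_left=-1, h_right=1, diff=2 [FAIL (|-1-1|=2 > 1)], height=2
  node 31: h_left=-1, h_right=2, diff=3 [FAIL (|-1-2|=3 > 1)], height=3
  node 27: h_left=-1, h_right=3, diff=4 [FAIL (|-1-3|=4 > 1)], height=4
  node 24: h_left=-1, h_right=4, diff=5 [FAIL (|-1-4|=5 > 1)], height=5
  node 20: h_left=-1, h_right=5, diff=6 [FAIL (|-1-5|=6 > 1)], height=6
  node 18: h_left=-1, h_right=6, diff=7 [FAIL (|-1-6|=7 > 1)], height=7
  node 11: h_left=-1, h_right=7, diff=8 [FAIL (|-1-7|=8 > 1)], height=8
  node 7: h_left=-1, h_right=8, diff=9 [FAIL (|-1-8|=9 > 1)], height=9
Node 36 violates the condition: |-1 - 1| = 2 > 1.
Result: Not balanced


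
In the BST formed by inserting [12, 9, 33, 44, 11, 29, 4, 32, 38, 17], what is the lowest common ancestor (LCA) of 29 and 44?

Tree insertion order: [12, 9, 33, 44, 11, 29, 4, 32, 38, 17]
Tree (level-order array): [12, 9, 33, 4, 11, 29, 44, None, None, None, None, 17, 32, 38]
In a BST, the LCA of p=29, q=44 is the first node v on the
root-to-leaf path with p <= v <= q (go left if both < v, right if both > v).
Walk from root:
  at 12: both 29 and 44 > 12, go right
  at 33: 29 <= 33 <= 44, this is the LCA
LCA = 33


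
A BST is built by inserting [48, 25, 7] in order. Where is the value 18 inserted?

Starting tree (level order): [48, 25, None, 7]
Insertion path: 48 -> 25 -> 7
Result: insert 18 as right child of 7
Final tree (level order): [48, 25, None, 7, None, None, 18]


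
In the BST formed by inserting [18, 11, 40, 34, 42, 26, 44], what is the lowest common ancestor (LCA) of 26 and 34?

Tree insertion order: [18, 11, 40, 34, 42, 26, 44]
Tree (level-order array): [18, 11, 40, None, None, 34, 42, 26, None, None, 44]
In a BST, the LCA of p=26, q=34 is the first node v on the
root-to-leaf path with p <= v <= q (go left if both < v, right if both > v).
Walk from root:
  at 18: both 26 and 34 > 18, go right
  at 40: both 26 and 34 < 40, go left
  at 34: 26 <= 34 <= 34, this is the LCA
LCA = 34


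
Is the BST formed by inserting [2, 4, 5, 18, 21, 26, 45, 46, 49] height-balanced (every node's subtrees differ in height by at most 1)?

Tree (level-order array): [2, None, 4, None, 5, None, 18, None, 21, None, 26, None, 45, None, 46, None, 49]
Definition: a tree is height-balanced if, at every node, |h(left) - h(right)| <= 1 (empty subtree has height -1).
Bottom-up per-node check:
  node 49: h_left=-1, h_right=-1, diff=0 [OK], height=0
  node 46: h_left=-1, h_right=0, diff=1 [OK], height=1
  node 45: h_left=-1, h_right=1, diff=2 [FAIL (|-1-1|=2 > 1)], height=2
  node 26: h_left=-1, h_right=2, diff=3 [FAIL (|-1-2|=3 > 1)], height=3
  node 21: h_left=-1, h_right=3, diff=4 [FAIL (|-1-3|=4 > 1)], height=4
  node 18: h_left=-1, h_right=4, diff=5 [FAIL (|-1-4|=5 > 1)], height=5
  node 5: h_left=-1, h_right=5, diff=6 [FAIL (|-1-5|=6 > 1)], height=6
  node 4: h_left=-1, h_right=6, diff=7 [FAIL (|-1-6|=7 > 1)], height=7
  node 2: h_left=-1, h_right=7, diff=8 [FAIL (|-1-7|=8 > 1)], height=8
Node 45 violates the condition: |-1 - 1| = 2 > 1.
Result: Not balanced


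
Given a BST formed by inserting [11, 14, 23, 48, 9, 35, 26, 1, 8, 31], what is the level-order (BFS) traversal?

Tree insertion order: [11, 14, 23, 48, 9, 35, 26, 1, 8, 31]
Tree (level-order array): [11, 9, 14, 1, None, None, 23, None, 8, None, 48, None, None, 35, None, 26, None, None, 31]
BFS from the root, enqueuing left then right child of each popped node:
  queue [11] -> pop 11, enqueue [9, 14], visited so far: [11]
  queue [9, 14] -> pop 9, enqueue [1], visited so far: [11, 9]
  queue [14, 1] -> pop 14, enqueue [23], visited so far: [11, 9, 14]
  queue [1, 23] -> pop 1, enqueue [8], visited so far: [11, 9, 14, 1]
  queue [23, 8] -> pop 23, enqueue [48], visited so far: [11, 9, 14, 1, 23]
  queue [8, 48] -> pop 8, enqueue [none], visited so far: [11, 9, 14, 1, 23, 8]
  queue [48] -> pop 48, enqueue [35], visited so far: [11, 9, 14, 1, 23, 8, 48]
  queue [35] -> pop 35, enqueue [26], visited so far: [11, 9, 14, 1, 23, 8, 48, 35]
  queue [26] -> pop 26, enqueue [31], visited so far: [11, 9, 14, 1, 23, 8, 48, 35, 26]
  queue [31] -> pop 31, enqueue [none], visited so far: [11, 9, 14, 1, 23, 8, 48, 35, 26, 31]
Result: [11, 9, 14, 1, 23, 8, 48, 35, 26, 31]


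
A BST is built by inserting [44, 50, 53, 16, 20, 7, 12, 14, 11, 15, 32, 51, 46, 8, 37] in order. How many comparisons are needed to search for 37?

Search path for 37: 44 -> 16 -> 20 -> 32 -> 37
Found: True
Comparisons: 5


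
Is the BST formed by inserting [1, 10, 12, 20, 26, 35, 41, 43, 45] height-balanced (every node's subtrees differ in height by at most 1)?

Tree (level-order array): [1, None, 10, None, 12, None, 20, None, 26, None, 35, None, 41, None, 43, None, 45]
Definition: a tree is height-balanced if, at every node, |h(left) - h(right)| <= 1 (empty subtree has height -1).
Bottom-up per-node check:
  node 45: h_left=-1, h_right=-1, diff=0 [OK], height=0
  node 43: h_left=-1, h_right=0, diff=1 [OK], height=1
  node 41: h_left=-1, h_right=1, diff=2 [FAIL (|-1-1|=2 > 1)], height=2
  node 35: h_left=-1, h_right=2, diff=3 [FAIL (|-1-2|=3 > 1)], height=3
  node 26: h_left=-1, h_right=3, diff=4 [FAIL (|-1-3|=4 > 1)], height=4
  node 20: h_left=-1, h_right=4, diff=5 [FAIL (|-1-4|=5 > 1)], height=5
  node 12: h_left=-1, h_right=5, diff=6 [FAIL (|-1-5|=6 > 1)], height=6
  node 10: h_left=-1, h_right=6, diff=7 [FAIL (|-1-6|=7 > 1)], height=7
  node 1: h_left=-1, h_right=7, diff=8 [FAIL (|-1-7|=8 > 1)], height=8
Node 41 violates the condition: |-1 - 1| = 2 > 1.
Result: Not balanced


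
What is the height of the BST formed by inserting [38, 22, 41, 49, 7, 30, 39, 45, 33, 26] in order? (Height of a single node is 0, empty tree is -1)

Insertion order: [38, 22, 41, 49, 7, 30, 39, 45, 33, 26]
Tree (level-order array): [38, 22, 41, 7, 30, 39, 49, None, None, 26, 33, None, None, 45]
Compute height bottom-up (empty subtree = -1):
  height(7) = 1 + max(-1, -1) = 0
  height(26) = 1 + max(-1, -1) = 0
  height(33) = 1 + max(-1, -1) = 0
  height(30) = 1 + max(0, 0) = 1
  height(22) = 1 + max(0, 1) = 2
  height(39) = 1 + max(-1, -1) = 0
  height(45) = 1 + max(-1, -1) = 0
  height(49) = 1 + max(0, -1) = 1
  height(41) = 1 + max(0, 1) = 2
  height(38) = 1 + max(2, 2) = 3
Height = 3


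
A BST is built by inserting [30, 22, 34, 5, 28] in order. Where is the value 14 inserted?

Starting tree (level order): [30, 22, 34, 5, 28]
Insertion path: 30 -> 22 -> 5
Result: insert 14 as right child of 5
Final tree (level order): [30, 22, 34, 5, 28, None, None, None, 14]


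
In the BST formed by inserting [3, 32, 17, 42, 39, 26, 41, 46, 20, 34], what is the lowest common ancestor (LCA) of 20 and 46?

Tree insertion order: [3, 32, 17, 42, 39, 26, 41, 46, 20, 34]
Tree (level-order array): [3, None, 32, 17, 42, None, 26, 39, 46, 20, None, 34, 41]
In a BST, the LCA of p=20, q=46 is the first node v on the
root-to-leaf path with p <= v <= q (go left if both < v, right if both > v).
Walk from root:
  at 3: both 20 and 46 > 3, go right
  at 32: 20 <= 32 <= 46, this is the LCA
LCA = 32


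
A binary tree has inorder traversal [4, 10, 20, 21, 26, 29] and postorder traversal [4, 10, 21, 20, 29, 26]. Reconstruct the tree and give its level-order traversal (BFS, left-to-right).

Inorder:   [4, 10, 20, 21, 26, 29]
Postorder: [4, 10, 21, 20, 29, 26]
Algorithm: postorder visits root last, so walk postorder right-to-left;
each value is the root of the current inorder slice — split it at that
value, recurse on the right subtree first, then the left.
Recursive splits:
  root=26; inorder splits into left=[4, 10, 20, 21], right=[29]
  root=29; inorder splits into left=[], right=[]
  root=20; inorder splits into left=[4, 10], right=[21]
  root=21; inorder splits into left=[], right=[]
  root=10; inorder splits into left=[4], right=[]
  root=4; inorder splits into left=[], right=[]
Reconstructed level-order: [26, 20, 29, 10, 21, 4]


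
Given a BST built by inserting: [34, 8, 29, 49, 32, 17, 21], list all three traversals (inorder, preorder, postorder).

Tree insertion order: [34, 8, 29, 49, 32, 17, 21]
Tree (level-order array): [34, 8, 49, None, 29, None, None, 17, 32, None, 21]
Inorder (L, root, R): [8, 17, 21, 29, 32, 34, 49]
Preorder (root, L, R): [34, 8, 29, 17, 21, 32, 49]
Postorder (L, R, root): [21, 17, 32, 29, 8, 49, 34]


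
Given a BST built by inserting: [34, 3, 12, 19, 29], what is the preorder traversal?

Tree insertion order: [34, 3, 12, 19, 29]
Tree (level-order array): [34, 3, None, None, 12, None, 19, None, 29]
Preorder traversal: [34, 3, 12, 19, 29]


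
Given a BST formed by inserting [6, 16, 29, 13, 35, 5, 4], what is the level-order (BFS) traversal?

Tree insertion order: [6, 16, 29, 13, 35, 5, 4]
Tree (level-order array): [6, 5, 16, 4, None, 13, 29, None, None, None, None, None, 35]
BFS from the root, enqueuing left then right child of each popped node:
  queue [6] -> pop 6, enqueue [5, 16], visited so far: [6]
  queue [5, 16] -> pop 5, enqueue [4], visited so far: [6, 5]
  queue [16, 4] -> pop 16, enqueue [13, 29], visited so far: [6, 5, 16]
  queue [4, 13, 29] -> pop 4, enqueue [none], visited so far: [6, 5, 16, 4]
  queue [13, 29] -> pop 13, enqueue [none], visited so far: [6, 5, 16, 4, 13]
  queue [29] -> pop 29, enqueue [35], visited so far: [6, 5, 16, 4, 13, 29]
  queue [35] -> pop 35, enqueue [none], visited so far: [6, 5, 16, 4, 13, 29, 35]
Result: [6, 5, 16, 4, 13, 29, 35]


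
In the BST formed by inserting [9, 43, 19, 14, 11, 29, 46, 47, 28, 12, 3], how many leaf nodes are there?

Tree built from: [9, 43, 19, 14, 11, 29, 46, 47, 28, 12, 3]
Tree (level-order array): [9, 3, 43, None, None, 19, 46, 14, 29, None, 47, 11, None, 28, None, None, None, None, 12]
Rule: A leaf has 0 children.
Per-node child counts:
  node 9: 2 child(ren)
  node 3: 0 child(ren)
  node 43: 2 child(ren)
  node 19: 2 child(ren)
  node 14: 1 child(ren)
  node 11: 1 child(ren)
  node 12: 0 child(ren)
  node 29: 1 child(ren)
  node 28: 0 child(ren)
  node 46: 1 child(ren)
  node 47: 0 child(ren)
Matching nodes: [3, 12, 28, 47]
Count of leaf nodes: 4


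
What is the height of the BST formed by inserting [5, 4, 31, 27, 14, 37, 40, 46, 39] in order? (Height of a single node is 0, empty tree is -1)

Insertion order: [5, 4, 31, 27, 14, 37, 40, 46, 39]
Tree (level-order array): [5, 4, 31, None, None, 27, 37, 14, None, None, 40, None, None, 39, 46]
Compute height bottom-up (empty subtree = -1):
  height(4) = 1 + max(-1, -1) = 0
  height(14) = 1 + max(-1, -1) = 0
  height(27) = 1 + max(0, -1) = 1
  height(39) = 1 + max(-1, -1) = 0
  height(46) = 1 + max(-1, -1) = 0
  height(40) = 1 + max(0, 0) = 1
  height(37) = 1 + max(-1, 1) = 2
  height(31) = 1 + max(1, 2) = 3
  height(5) = 1 + max(0, 3) = 4
Height = 4


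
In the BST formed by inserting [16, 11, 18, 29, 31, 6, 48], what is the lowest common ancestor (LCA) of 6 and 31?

Tree insertion order: [16, 11, 18, 29, 31, 6, 48]
Tree (level-order array): [16, 11, 18, 6, None, None, 29, None, None, None, 31, None, 48]
In a BST, the LCA of p=6, q=31 is the first node v on the
root-to-leaf path with p <= v <= q (go left if both < v, right if both > v).
Walk from root:
  at 16: 6 <= 16 <= 31, this is the LCA
LCA = 16


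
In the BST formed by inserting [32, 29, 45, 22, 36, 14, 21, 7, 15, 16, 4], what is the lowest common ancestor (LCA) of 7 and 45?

Tree insertion order: [32, 29, 45, 22, 36, 14, 21, 7, 15, 16, 4]
Tree (level-order array): [32, 29, 45, 22, None, 36, None, 14, None, None, None, 7, 21, 4, None, 15, None, None, None, None, 16]
In a BST, the LCA of p=7, q=45 is the first node v on the
root-to-leaf path with p <= v <= q (go left if both < v, right if both > v).
Walk from root:
  at 32: 7 <= 32 <= 45, this is the LCA
LCA = 32


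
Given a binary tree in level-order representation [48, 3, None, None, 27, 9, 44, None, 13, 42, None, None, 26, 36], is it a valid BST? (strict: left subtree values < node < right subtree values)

Level-order array: [48, 3, None, None, 27, 9, 44, None, 13, 42, None, None, 26, 36]
Validate using subtree bounds (lo, hi): at each node, require lo < value < hi,
then recurse left with hi=value and right with lo=value.
Preorder trace (stopping at first violation):
  at node 48 with bounds (-inf, +inf): OK
  at node 3 with bounds (-inf, 48): OK
  at node 27 with bounds (3, 48): OK
  at node 9 with bounds (3, 27): OK
  at node 13 with bounds (9, 27): OK
  at node 26 with bounds (13, 27): OK
  at node 44 with bounds (27, 48): OK
  at node 42 with bounds (27, 44): OK
  at node 36 with bounds (27, 42): OK
No violation found at any node.
Result: Valid BST
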